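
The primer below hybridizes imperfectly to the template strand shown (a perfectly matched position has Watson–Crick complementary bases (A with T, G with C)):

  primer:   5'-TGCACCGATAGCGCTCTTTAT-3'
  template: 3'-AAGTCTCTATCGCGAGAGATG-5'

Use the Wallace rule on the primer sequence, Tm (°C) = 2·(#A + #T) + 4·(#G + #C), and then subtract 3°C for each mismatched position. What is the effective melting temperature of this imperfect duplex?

Primer base counts: A=4, T=7, G=4, C=6 → A+T=11, G+C=10
Perfect-match Tm = 2(11) + 4(10) = 22 + 40 = 62°C
Mismatches (positions where the bases are not complementary): 5 (at positions 2, 5, 6, 18, 21)
Effective Tm = 62 − 5×3 = 62 − 15 = 47°C

47°C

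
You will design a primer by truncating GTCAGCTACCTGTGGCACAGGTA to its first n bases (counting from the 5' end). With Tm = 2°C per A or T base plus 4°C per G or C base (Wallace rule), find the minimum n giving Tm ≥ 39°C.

First 12 bases: GTCAGCTACCTG → Tm = 38°C (< 39°C)
First 13 bases: GTCAGCTACCTGT → Tm = 40°C (≥ 39°C)
Each additional base adds 2°C (A/T) or 4°C (G/C), so Tm is non-decreasing in n; n = 13 is the first length to reach 39°C.

n = 13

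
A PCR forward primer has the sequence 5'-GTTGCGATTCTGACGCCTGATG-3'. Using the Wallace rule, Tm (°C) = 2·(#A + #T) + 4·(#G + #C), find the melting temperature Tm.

Scanning the sequence gives C=5, G=7, T=7, A=3.
A+T = 10, G+C = 12
Tm = 4·12 + 2·10 = 48 + 20 = 68°C

68°C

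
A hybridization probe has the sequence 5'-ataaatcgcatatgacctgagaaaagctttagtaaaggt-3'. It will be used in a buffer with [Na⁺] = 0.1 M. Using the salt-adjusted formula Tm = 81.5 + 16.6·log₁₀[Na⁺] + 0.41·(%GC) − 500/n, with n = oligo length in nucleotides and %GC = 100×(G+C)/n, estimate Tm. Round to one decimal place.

65.7°C

Length n = 39. T=10, C=5, A=16, G=8
G+C = 13, so %GC = 13/39 × 100 = 33.333%
Salt term: 16.6 × (-1) = -16.6
GC term: 0.41 × 33.333 = 13.667; length term: −500/39 = −12.821
Tm = 81.5 + (-16.6) + 13.667 − 12.821 = 65.746 → 65.7°C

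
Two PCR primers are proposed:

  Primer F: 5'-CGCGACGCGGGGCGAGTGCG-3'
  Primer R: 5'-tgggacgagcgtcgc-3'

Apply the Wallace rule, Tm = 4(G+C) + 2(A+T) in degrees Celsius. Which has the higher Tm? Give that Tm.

Primer F: A+T=3, G+C=17 → Tm = 2(3)+4(17) = 74°C
Primer R: A+T=4, G+C=11 → Tm = 2(4)+4(11) = 52°C
74°C vs 52°C → primer F is higher.

Primer F, 74°C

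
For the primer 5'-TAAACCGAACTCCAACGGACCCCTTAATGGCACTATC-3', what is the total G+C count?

Counting bases: T=7, C=13, A=12, G=5
Total G or C: 5 + 13 = 18

18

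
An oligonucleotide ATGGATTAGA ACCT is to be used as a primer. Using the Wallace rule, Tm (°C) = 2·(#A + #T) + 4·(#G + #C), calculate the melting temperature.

38°C

G=3, A=5, T=4, C=2
AT pairs contribute 9, GC pairs contribute 5.
Tm = 4·5 + 2·9 = 20 + 18 = 38°C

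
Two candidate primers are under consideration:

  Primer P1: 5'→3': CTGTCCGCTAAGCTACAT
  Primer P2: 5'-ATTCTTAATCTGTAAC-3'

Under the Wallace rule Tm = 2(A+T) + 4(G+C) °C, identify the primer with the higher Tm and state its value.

Primer P1, 54°C

Primer P1: A+T=9, G+C=9 → Tm = 2(9)+4(9) = 54°C
Primer P2: A+T=12, G+C=4 → Tm = 2(12)+4(4) = 40°C
54°C vs 40°C → primer P1 is higher.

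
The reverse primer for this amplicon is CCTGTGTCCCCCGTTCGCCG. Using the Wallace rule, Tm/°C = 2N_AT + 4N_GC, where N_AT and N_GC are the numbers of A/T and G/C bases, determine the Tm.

70°C

Base counts: A=0, C=10, T=5, G=5
AT pairs contribute 5, GC pairs contribute 15.
Tm = 2×5 + 4×15 = 70°C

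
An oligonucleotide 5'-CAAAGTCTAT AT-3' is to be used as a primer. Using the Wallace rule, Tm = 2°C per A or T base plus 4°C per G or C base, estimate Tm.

30°C

A=5, T=4, C=2, G=1
AT pairs contribute 9, GC pairs contribute 3.
Tm = 2×9 + 4×3 = 30°C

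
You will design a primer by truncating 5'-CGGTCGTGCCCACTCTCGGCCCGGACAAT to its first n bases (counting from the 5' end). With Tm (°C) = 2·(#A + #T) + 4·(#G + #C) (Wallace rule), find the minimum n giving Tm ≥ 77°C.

n = 22

First 21 bases: CGGTCGTGCCCACTCTCGGCC → Tm = 74°C (< 77°C)
First 22 bases: CGGTCGTGCCCACTCTCGGCCC → Tm = 78°C (≥ 77°C)
Since every base adds ≥2°C, Tm only increases with n, so the threshold is first crossed at n = 22.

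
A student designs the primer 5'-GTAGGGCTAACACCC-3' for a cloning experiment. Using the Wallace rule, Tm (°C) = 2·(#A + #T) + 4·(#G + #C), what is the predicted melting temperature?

48°C

T=2, G=4, C=5, A=4
So N_AT = 6 and N_GC = 9.
Tm = 4·9 + 2·6 = 36 + 12 = 48°C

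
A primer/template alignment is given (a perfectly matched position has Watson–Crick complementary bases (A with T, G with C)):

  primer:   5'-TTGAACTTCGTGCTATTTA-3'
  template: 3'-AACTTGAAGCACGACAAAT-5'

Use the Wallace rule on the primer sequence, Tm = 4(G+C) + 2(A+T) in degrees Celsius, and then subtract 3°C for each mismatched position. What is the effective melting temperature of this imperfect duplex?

Primer base counts: A=4, T=9, G=3, C=3 → A+T=13, G+C=6
Perfect-match Tm = 2(13) + 4(6) = 26 + 24 = 50°C
Mismatches (positions where the bases are not complementary): 1 (at position 15)
Effective Tm = 50 − 1×3 = 50 − 3 = 47°C

47°C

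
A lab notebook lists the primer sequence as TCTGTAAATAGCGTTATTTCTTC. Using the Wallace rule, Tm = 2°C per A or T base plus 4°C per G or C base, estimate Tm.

A=5, G=3, T=11, C=4
So N_AT = 16 and N_GC = 7.
Tm = 2(16) + 4(7) = 32 + 28 = 60°C

60°C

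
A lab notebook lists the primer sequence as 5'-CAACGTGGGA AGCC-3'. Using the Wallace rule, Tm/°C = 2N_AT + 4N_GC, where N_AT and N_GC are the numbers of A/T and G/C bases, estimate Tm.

46°C

T=1, G=5, C=4, A=4
AT pairs contribute 5, GC pairs contribute 9.
Tm = 2×5 + 4×9 = 46°C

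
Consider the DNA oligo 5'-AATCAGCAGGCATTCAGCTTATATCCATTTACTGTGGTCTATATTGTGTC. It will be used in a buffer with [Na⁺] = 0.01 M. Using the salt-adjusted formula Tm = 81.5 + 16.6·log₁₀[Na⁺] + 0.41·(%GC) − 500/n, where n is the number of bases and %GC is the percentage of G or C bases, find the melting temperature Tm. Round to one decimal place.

53.9°C

Length n = 50. Base counts: A=12, C=10, G=9, T=19
G+C = 19, so %GC = 19/50 × 100 = 38%
Salt term: 16.6 × (-2) = -33.2
GC term: 0.41 × 38 = 15.58; length term: −500/50 = −10
Tm = 81.5 + (-33.2) + 15.58 − 10 = 53.88 → 53.9°C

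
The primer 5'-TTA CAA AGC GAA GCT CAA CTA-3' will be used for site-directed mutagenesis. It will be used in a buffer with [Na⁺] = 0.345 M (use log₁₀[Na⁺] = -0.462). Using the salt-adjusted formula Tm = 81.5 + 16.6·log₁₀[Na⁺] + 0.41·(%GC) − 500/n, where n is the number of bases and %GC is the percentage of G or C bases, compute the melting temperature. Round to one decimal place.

65.6°C

Length n = 21. T=4, G=3, C=5, A=9
G+C = 8, so %GC = 8/21 × 100 = 38.095%
Salt term: 16.6 × (-0.462) = -7.669
GC term: 0.41 × 38.095 = 15.619; length term: −500/21 = −23.81
Tm = 81.5 + (-7.669) + 15.619 − 23.81 = 65.64 → 65.6°C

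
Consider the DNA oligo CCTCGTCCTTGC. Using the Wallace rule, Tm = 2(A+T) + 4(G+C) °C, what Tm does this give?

40°C

Counting bases: T=4, C=6, G=2, A=0
A+T = 4, G+C = 8
Tm = 4·8 + 2·4 = 32 + 8 = 40°C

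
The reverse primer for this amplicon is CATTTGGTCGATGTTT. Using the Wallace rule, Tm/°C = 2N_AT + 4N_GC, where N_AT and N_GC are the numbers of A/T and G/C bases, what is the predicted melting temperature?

Scanning the sequence gives G=4, C=2, T=8, A=2.
A+T = 10, G+C = 6
Tm = 2(10) + 4(6) = 20 + 24 = 44°C

44°C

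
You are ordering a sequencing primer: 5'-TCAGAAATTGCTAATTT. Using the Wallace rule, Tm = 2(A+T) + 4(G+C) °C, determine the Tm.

42°C

Counting bases: T=7, C=2, A=6, G=2
So N_AT = 13 and N_GC = 4.
Tm = 2×13 + 4×4 = 42°C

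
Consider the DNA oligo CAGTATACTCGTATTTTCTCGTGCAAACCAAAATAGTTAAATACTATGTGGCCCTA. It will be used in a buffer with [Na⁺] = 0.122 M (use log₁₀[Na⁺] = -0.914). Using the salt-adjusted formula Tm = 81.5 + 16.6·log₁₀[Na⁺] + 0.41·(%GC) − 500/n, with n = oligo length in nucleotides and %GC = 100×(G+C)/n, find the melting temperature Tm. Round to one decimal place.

72.0°C

Length n = 56. Scanning the sequence gives A=18, T=18, C=12, G=8.
G+C = 20, so %GC = 20/56 × 100 = 35.714%
Salt term: 16.6 × (-0.914) = -15.172
GC term: 0.41 × 35.714 = 14.643; length term: −500/56 = −8.929
Tm = 81.5 + (-15.172) + 14.643 − 8.929 = 72.042 → 72.0°C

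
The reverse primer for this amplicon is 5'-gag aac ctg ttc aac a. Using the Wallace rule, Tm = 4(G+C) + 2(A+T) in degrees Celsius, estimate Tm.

46°C

Base counts: C=4, G=3, T=3, A=6
A+T = 9, G+C = 7
Tm = 4·7 + 2·9 = 28 + 18 = 46°C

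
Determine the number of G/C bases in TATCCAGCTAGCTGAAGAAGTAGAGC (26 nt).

12

Base counts: G=7, T=5, A=9, C=5
G+C = 7 + 5 = 12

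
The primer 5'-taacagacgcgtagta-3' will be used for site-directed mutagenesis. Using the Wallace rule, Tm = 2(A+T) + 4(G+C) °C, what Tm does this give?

Counting bases: G=4, T=3, A=6, C=3
AT pairs contribute 9, GC pairs contribute 7.
Tm = 2×9 + 4×7 = 46°C

46°C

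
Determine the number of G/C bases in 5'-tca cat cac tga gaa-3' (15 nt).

Counting bases: G=2, T=3, C=4, A=6
Total G or C: 2 + 4 = 6

6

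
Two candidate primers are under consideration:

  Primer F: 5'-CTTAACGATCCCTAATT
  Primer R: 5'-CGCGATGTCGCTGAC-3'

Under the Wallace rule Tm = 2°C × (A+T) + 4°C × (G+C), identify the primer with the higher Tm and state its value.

Primer F: A+T=11, G+C=6 → Tm = 2(11)+4(6) = 46°C
Primer R: A+T=5, G+C=10 → Tm = 2(5)+4(10) = 50°C
46°C vs 50°C → primer R is higher.

Primer R, 50°C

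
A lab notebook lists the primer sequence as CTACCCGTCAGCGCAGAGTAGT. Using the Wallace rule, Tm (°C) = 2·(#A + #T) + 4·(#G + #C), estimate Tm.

Scanning the sequence gives T=4, C=7, G=6, A=5.
So N_AT = 9 and N_GC = 13.
Tm = 2(9) + 4(13) = 18 + 52 = 70°C

70°C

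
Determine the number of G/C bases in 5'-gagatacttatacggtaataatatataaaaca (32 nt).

7

C=3, T=9, G=4, A=16
G+C = 4 + 3 = 7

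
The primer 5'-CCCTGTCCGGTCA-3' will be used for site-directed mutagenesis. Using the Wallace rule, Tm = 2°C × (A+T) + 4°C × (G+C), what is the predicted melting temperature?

Scanning the sequence gives G=3, A=1, C=6, T=3.
A+T = 4, G+C = 9
Tm = 4·9 + 2·4 = 36 + 8 = 44°C

44°C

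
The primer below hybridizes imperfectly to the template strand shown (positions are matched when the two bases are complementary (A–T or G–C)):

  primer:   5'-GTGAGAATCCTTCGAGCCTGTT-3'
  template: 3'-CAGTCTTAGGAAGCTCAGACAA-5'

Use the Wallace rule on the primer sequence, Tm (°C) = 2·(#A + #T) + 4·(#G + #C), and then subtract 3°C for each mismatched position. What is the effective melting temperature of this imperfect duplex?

Primer base counts: A=4, T=7, G=6, C=5 → A+T=11, G+C=11
Perfect-match Tm = 2(11) + 4(11) = 22 + 44 = 66°C
Mismatches (positions where the bases are not complementary): 2 (at positions 3, 17)
Effective Tm = 66 − 2×3 = 66 − 6 = 60°C

60°C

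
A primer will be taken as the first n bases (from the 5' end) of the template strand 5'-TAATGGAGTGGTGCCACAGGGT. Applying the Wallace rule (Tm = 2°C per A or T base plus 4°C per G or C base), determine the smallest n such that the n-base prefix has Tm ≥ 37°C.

First 12 bases: TAATGGAGTGGT → Tm = 34°C (< 37°C)
First 13 bases: TAATGGAGTGGTG → Tm = 38°C (≥ 37°C)
Since every base adds ≥2°C, Tm only increases with n, so the threshold is first crossed at n = 13.

n = 13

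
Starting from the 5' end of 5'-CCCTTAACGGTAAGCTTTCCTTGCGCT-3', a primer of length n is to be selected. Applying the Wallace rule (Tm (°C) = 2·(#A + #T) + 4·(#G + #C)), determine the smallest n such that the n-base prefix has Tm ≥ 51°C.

First 17 bases: CCCTTAACGGTAAGCTT → Tm = 50°C (< 51°C)
First 18 bases: CCCTTAACGGTAAGCTTT → Tm = 52°C (≥ 51°C)
Each additional base adds 2°C (A/T) or 4°C (G/C), so Tm is non-decreasing in n; n = 18 is the first length to reach 51°C.

n = 18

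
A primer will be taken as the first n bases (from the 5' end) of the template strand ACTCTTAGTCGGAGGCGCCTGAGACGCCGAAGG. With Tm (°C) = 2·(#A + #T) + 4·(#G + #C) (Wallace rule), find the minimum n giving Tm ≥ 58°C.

n = 18

First 17 bases: ACTCTTAGTCGGAGGCG → Tm = 54°C (< 58°C)
First 18 bases: ACTCTTAGTCGGAGGCGC → Tm = 58°C (≥ 58°C)
Since every base adds ≥2°C, Tm only increases with n, so the threshold is first crossed at n = 18.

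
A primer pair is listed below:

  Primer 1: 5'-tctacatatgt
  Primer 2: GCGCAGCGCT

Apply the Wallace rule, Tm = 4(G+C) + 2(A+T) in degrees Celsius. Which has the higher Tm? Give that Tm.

Primer 1: A+T=8, G+C=3 → Tm = 2(8)+4(3) = 28°C
Primer 2: A+T=2, G+C=8 → Tm = 2(2)+4(8) = 36°C
28°C vs 36°C → primer 2 is higher.

Primer 2, 36°C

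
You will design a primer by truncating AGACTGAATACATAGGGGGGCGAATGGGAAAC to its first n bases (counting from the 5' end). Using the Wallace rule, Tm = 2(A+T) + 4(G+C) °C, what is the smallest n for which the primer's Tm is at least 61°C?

n = 21

First 20 bases: AGACTGAATACATAGGGGGG → Tm = 60°C (< 61°C)
First 21 bases: AGACTGAATACATAGGGGGGC → Tm = 64°C (≥ 61°C)
Each additional base adds 2°C (A/T) or 4°C (G/C), so Tm is non-decreasing in n; n = 21 is the first length to reach 61°C.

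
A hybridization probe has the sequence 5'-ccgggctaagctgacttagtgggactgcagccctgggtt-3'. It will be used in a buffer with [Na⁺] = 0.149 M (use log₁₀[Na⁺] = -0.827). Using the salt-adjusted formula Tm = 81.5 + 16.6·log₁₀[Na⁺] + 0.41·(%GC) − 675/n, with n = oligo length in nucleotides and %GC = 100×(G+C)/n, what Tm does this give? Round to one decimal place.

Length n = 39. Scanning the sequence gives G=14, C=10, A=6, T=9.
G+C = 24, so %GC = 24/39 × 100 = 61.538%
Salt term: 16.6 × (-0.827) = -13.728
GC term: 0.41 × 61.538 = 25.231; length term: −675/39 = −17.308
Tm = 81.5 + (-13.728) + 25.231 − 17.308 = 75.695 → 75.7°C

75.7°C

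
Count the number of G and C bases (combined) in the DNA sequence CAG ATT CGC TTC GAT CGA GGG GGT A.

G=9, A=5, T=6, C=5
G+C = 9 + 5 = 14

14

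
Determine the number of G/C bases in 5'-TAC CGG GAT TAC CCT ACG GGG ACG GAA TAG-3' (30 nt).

Scanning the sequence gives G=10, T=5, C=7, A=8.
G+C = 10 + 7 = 17

17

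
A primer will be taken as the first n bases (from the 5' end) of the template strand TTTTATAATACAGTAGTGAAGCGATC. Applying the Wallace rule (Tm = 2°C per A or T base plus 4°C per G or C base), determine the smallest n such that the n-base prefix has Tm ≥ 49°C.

n = 21

First 20 bases: TTTTATAATACAGTAGTGAA → Tm = 48°C (< 49°C)
First 21 bases: TTTTATAATACAGTAGTGAAG → Tm = 52°C (≥ 49°C)
Each additional base adds 2°C (A/T) or 4°C (G/C), so Tm is non-decreasing in n; n = 21 is the first length to reach 49°C.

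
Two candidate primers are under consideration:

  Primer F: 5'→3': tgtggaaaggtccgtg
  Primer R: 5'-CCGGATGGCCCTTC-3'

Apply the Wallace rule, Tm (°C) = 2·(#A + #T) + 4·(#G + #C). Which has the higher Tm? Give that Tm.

Primer F, 50°C

Primer F: A+T=7, G+C=9 → Tm = 2(7)+4(9) = 50°C
Primer R: A+T=4, G+C=10 → Tm = 2(4)+4(10) = 48°C
50°C vs 48°C → primer F is higher.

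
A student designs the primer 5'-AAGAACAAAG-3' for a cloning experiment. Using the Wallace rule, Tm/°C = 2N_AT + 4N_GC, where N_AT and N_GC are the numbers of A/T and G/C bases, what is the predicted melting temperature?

26°C

Counting bases: C=1, G=2, T=0, A=7
AT pairs contribute 7, GC pairs contribute 3.
Tm = 4·3 + 2·7 = 12 + 14 = 26°C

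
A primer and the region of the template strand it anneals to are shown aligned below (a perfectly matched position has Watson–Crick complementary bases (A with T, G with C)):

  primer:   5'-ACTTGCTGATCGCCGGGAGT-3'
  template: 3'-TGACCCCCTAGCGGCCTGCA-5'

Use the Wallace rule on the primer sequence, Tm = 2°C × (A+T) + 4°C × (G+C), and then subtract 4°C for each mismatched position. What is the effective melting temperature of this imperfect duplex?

44°C

Primer base counts: A=3, T=5, G=7, C=5 → A+T=8, G+C=12
Perfect-match Tm = 2(8) + 4(12) = 16 + 48 = 64°C
Mismatches (positions where the bases are not complementary): 5 (at positions 4, 6, 7, 17, 18)
Effective Tm = 64 − 5×4 = 64 − 20 = 44°C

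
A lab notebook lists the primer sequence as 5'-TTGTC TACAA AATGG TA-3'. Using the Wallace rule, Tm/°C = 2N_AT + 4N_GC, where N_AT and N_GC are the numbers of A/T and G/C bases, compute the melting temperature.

Base counts: G=3, C=2, A=6, T=6
AT pairs contribute 12, GC pairs contribute 5.
Tm = 4·5 + 2·12 = 20 + 24 = 44°C

44°C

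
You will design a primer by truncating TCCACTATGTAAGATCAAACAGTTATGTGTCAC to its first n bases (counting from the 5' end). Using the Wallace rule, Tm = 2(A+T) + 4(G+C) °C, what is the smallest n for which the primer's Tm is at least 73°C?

n = 28

First 27 bases: TCCACTATGTAAGATCAAACAGTTATG → Tm = 72°C (< 73°C)
First 28 bases: TCCACTATGTAAGATCAAACAGTTATGT → Tm = 74°C (≥ 73°C)
Since every base adds ≥2°C, Tm only increases with n, so the threshold is first crossed at n = 28.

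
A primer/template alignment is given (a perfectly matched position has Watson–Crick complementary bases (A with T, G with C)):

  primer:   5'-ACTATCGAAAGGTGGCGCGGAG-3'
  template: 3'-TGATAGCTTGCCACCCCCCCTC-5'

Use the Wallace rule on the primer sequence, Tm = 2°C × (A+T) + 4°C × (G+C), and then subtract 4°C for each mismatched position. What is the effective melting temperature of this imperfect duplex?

58°C

Primer base counts: A=6, T=3, G=9, C=4 → A+T=9, G+C=13
Perfect-match Tm = 2(9) + 4(13) = 18 + 52 = 70°C
Mismatches (positions where the bases are not complementary): 3 (at positions 10, 16, 18)
Effective Tm = 70 − 3×4 = 70 − 12 = 58°C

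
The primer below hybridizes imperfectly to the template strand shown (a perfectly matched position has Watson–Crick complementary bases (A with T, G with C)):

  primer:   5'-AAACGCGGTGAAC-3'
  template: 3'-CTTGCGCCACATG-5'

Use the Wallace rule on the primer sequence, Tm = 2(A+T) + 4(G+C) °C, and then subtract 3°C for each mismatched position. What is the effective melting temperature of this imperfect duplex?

34°C

Primer base counts: A=5, T=1, G=4, C=3 → A+T=6, G+C=7
Perfect-match Tm = 2(6) + 4(7) = 12 + 28 = 40°C
Mismatches (positions where the bases are not complementary): 2 (at positions 1, 11)
Effective Tm = 40 − 2×3 = 40 − 6 = 34°C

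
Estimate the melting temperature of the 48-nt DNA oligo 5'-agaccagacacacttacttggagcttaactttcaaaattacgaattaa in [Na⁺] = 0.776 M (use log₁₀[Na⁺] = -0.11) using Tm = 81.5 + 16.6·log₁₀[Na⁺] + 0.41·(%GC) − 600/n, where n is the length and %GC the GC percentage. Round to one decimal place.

Length n = 48. Counting bases: G=6, T=13, A=19, C=10
G+C = 16, so %GC = 16/48 × 100 = 33.333%
Salt term: 16.6 × (-0.11) = -1.826
GC term: 0.41 × 33.333 = 13.667; length term: −600/48 = −12.5
Tm = 81.5 + (-1.826) + 13.667 − 12.5 = 80.841 → 80.8°C

80.8°C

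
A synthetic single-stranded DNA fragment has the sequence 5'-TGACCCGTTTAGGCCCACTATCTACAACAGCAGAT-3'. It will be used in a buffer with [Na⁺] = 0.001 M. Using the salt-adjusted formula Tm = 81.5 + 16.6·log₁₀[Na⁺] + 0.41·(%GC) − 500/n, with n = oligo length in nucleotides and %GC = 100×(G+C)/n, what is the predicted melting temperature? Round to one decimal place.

37.3°C

Length n = 35. Counting bases: G=6, A=10, T=8, C=11
G+C = 17, so %GC = 17/35 × 100 = 48.571%
Salt term: 16.6 × (-3) = -49.8
GC term: 0.41 × 48.571 = 19.914; length term: −500/35 = −14.286
Tm = 81.5 + (-49.8) + 19.914 − 14.286 = 37.328 → 37.3°C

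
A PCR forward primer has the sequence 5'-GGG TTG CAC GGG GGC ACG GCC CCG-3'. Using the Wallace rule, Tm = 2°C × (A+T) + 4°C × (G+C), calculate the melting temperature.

88°C

Base counts: A=2, C=8, T=2, G=12
AT pairs contribute 4, GC pairs contribute 20.
Tm = 2×4 + 4×20 = 88°C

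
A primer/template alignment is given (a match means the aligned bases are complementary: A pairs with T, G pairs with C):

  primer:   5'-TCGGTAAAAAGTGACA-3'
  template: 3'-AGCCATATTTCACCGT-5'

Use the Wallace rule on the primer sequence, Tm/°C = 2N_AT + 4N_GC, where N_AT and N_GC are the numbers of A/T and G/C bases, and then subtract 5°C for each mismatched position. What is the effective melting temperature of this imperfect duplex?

Primer base counts: A=7, T=3, G=4, C=2 → A+T=10, G+C=6
Perfect-match Tm = 2(10) + 4(6) = 20 + 24 = 44°C
Mismatches (positions where the bases are not complementary): 2 (at positions 7, 14)
Effective Tm = 44 − 2×5 = 44 − 10 = 34°C

34°C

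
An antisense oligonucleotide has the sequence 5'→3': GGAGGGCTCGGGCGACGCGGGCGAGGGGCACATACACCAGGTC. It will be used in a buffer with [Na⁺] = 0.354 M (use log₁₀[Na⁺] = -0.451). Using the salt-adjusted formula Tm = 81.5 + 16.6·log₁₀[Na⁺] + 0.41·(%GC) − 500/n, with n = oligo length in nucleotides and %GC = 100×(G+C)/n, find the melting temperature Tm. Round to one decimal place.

92.9°C

Length n = 43. G=20, T=3, C=12, A=8
G+C = 32, so %GC = 32/43 × 100 = 74.419%
Salt term: 16.6 × (-0.451) = -7.487
GC term: 0.41 × 74.419 = 30.512; length term: −500/43 = −11.628
Tm = 81.5 + (-7.487) + 30.512 − 11.628 = 92.897 → 92.9°C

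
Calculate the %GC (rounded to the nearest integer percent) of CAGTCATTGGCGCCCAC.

65%

Counting bases: G=4, T=3, C=7, A=3
G+C = 4 + 7 = 11 out of 17 bases
%GC = 11/17 × 100 = 64.71% ≈ 65%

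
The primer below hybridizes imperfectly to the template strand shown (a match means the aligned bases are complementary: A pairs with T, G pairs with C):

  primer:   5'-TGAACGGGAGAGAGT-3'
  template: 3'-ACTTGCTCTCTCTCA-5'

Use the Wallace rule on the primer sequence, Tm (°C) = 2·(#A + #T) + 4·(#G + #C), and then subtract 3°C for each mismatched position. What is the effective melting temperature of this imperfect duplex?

Primer base counts: A=5, T=2, G=7, C=1 → A+T=7, G+C=8
Perfect-match Tm = 2(7) + 4(8) = 14 + 32 = 46°C
Mismatches (positions where the bases are not complementary): 1 (at position 7)
Effective Tm = 46 − 1×3 = 46 − 3 = 43°C

43°C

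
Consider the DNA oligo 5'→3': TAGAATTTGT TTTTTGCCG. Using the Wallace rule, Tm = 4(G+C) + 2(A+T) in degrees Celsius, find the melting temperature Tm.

Base counts: T=10, C=2, A=3, G=4
AT pairs contribute 13, GC pairs contribute 6.
Tm = 4·6 + 2·13 = 24 + 26 = 50°C

50°C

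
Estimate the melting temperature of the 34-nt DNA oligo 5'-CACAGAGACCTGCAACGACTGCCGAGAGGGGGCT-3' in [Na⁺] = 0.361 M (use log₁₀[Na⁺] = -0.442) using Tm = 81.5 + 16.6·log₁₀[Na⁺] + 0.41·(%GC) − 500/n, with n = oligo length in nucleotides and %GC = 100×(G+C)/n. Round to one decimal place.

86.0°C

Length n = 34. Scanning the sequence gives G=12, T=3, A=9, C=10.
G+C = 22, so %GC = 22/34 × 100 = 64.706%
Salt term: 16.6 × (-0.442) = -7.337
GC term: 0.41 × 64.706 = 26.529; length term: −500/34 = −14.706
Tm = 81.5 + (-7.337) + 26.529 − 14.706 = 85.986 → 86.0°C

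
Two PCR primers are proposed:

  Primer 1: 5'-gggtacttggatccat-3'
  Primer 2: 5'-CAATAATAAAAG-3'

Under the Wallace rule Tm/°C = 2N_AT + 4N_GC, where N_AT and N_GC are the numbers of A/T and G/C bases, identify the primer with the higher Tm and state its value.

Primer 1: A+T=8, G+C=8 → Tm = 2(8)+4(8) = 48°C
Primer 2: A+T=10, G+C=2 → Tm = 2(10)+4(2) = 28°C
48°C vs 28°C → primer 1 is higher.

Primer 1, 48°C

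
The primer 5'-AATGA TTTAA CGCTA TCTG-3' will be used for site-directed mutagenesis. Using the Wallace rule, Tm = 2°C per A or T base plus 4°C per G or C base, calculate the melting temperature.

50°C

A=6, T=7, G=3, C=3
AT pairs contribute 13, GC pairs contribute 6.
Tm = 2(13) + 4(6) = 26 + 24 = 50°C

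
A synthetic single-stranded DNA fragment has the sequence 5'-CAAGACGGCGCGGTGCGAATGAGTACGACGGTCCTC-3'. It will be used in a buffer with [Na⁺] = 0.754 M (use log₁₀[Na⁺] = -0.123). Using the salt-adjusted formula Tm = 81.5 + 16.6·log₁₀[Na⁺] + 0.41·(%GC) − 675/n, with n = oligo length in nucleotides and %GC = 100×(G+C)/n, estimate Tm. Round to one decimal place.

86.9°C

Length n = 36. C=10, A=8, G=13, T=5
G+C = 23, so %GC = 23/36 × 100 = 63.889%
Salt term: 16.6 × (-0.123) = -2.042
GC term: 0.41 × 63.889 = 26.194; length term: −675/36 = −18.75
Tm = 81.5 + (-2.042) + 26.194 − 18.75 = 86.902 → 86.9°C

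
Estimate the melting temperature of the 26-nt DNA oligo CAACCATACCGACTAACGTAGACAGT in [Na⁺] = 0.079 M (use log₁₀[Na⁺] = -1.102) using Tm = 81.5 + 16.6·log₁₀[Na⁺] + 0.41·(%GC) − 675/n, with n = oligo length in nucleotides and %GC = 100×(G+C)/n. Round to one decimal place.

56.2°C

Length n = 26. Scanning the sequence gives C=8, G=4, A=10, T=4.
G+C = 12, so %GC = 12/26 × 100 = 46.154%
Salt term: 16.6 × (-1.102) = -18.293
GC term: 0.41 × 46.154 = 18.923; length term: −675/26 = −25.962
Tm = 81.5 + (-18.293) + 18.923 − 25.962 = 56.168 → 56.2°C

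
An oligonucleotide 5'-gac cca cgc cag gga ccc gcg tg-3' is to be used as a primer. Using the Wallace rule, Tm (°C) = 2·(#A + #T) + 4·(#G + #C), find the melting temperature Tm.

Scanning the sequence gives A=4, C=10, T=1, G=8.
A+T = 5, G+C = 18
Tm = 4·18 + 2·5 = 72 + 10 = 82°C

82°C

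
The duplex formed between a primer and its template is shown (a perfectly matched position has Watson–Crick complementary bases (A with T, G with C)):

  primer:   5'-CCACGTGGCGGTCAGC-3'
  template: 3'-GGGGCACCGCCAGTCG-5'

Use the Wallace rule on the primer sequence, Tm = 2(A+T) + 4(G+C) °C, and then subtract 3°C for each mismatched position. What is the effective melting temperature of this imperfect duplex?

Primer base counts: A=2, T=2, G=6, C=6 → A+T=4, G+C=12
Perfect-match Tm = 2(4) + 4(12) = 8 + 48 = 56°C
Mismatches (positions where the bases are not complementary): 1 (at position 3)
Effective Tm = 56 − 1×3 = 56 − 3 = 53°C

53°C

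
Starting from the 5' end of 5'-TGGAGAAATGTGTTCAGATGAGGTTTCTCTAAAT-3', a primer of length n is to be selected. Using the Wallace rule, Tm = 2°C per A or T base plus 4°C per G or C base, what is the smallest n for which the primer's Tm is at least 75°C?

First 26 bases: TGGAGAAATGTGTTCAGATGAGGTTT → Tm = 72°C (< 75°C)
First 27 bases: TGGAGAAATGTGTTCAGATGAGGTTTC → Tm = 76°C (≥ 75°C)
Each additional base adds 2°C (A/T) or 4°C (G/C), so Tm is non-decreasing in n; n = 27 is the first length to reach 75°C.

n = 27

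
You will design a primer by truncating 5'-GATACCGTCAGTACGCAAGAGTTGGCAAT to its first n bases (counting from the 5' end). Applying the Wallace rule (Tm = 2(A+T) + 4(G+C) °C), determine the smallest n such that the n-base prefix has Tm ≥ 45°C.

First 14 bases: GATACCGTCAGTAC → Tm = 42°C (< 45°C)
First 15 bases: GATACCGTCAGTACG → Tm = 46°C (≥ 45°C)
Each additional base adds 2°C (A/T) or 4°C (G/C), so Tm is non-decreasing in n; n = 15 is the first length to reach 45°C.

n = 15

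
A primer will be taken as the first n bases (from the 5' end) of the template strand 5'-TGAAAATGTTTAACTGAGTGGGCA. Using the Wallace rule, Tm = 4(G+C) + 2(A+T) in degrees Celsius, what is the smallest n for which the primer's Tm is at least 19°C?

First 7 bases: TGAAAAT → Tm = 16°C (< 19°C)
First 8 bases: TGAAAATG → Tm = 20°C (≥ 19°C)
Each additional base adds 2°C (A/T) or 4°C (G/C), so Tm is non-decreasing in n; n = 8 is the first length to reach 19°C.

n = 8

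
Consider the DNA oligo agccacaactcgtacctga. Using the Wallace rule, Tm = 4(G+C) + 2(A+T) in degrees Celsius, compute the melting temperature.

58°C

Counting bases: A=6, G=3, C=7, T=3
So N_AT = 9 and N_GC = 10.
Tm = 4·10 + 2·9 = 40 + 18 = 58°C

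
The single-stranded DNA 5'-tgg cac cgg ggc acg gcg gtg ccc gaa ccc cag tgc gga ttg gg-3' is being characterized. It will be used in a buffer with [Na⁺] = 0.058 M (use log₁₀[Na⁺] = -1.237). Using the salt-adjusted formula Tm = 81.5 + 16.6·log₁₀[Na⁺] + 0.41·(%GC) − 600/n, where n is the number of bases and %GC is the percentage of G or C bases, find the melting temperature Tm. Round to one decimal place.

78.1°C

Length n = 44. Base counts: T=5, C=14, A=6, G=19
G+C = 33, so %GC = 33/44 × 100 = 75%
Salt term: 16.6 × (-1.237) = -20.534
GC term: 0.41 × 75 = 30.75; length term: −600/44 = −13.636
Tm = 81.5 + (-20.534) + 30.75 − 13.636 = 78.08 → 78.1°C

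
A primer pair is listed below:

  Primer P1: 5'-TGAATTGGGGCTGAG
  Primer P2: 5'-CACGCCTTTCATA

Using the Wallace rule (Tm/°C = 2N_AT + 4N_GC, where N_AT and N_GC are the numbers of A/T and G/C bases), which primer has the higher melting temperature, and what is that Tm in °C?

Primer P1, 46°C

Primer P1: A+T=7, G+C=8 → Tm = 2(7)+4(8) = 46°C
Primer P2: A+T=7, G+C=6 → Tm = 2(7)+4(6) = 38°C
46°C vs 38°C → primer P1 is higher.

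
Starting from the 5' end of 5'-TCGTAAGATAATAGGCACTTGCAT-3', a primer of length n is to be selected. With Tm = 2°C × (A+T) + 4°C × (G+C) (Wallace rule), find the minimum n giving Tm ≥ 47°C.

n = 18

First 17 bases: TCGTAAGATAATAGGCA → Tm = 46°C (< 47°C)
First 18 bases: TCGTAAGATAATAGGCAC → Tm = 50°C (≥ 47°C)
Each additional base adds 2°C (A/T) or 4°C (G/C), so Tm is non-decreasing in n; n = 18 is the first length to reach 47°C.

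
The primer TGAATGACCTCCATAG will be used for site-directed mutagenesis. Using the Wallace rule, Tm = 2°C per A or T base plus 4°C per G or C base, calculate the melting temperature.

46°C

Base counts: C=4, T=4, A=5, G=3
So N_AT = 9 and N_GC = 7.
Tm = 4·7 + 2·9 = 28 + 18 = 46°C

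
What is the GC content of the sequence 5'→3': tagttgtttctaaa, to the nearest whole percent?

T=7, G=2, A=4, C=1
G+C = 2 + 1 = 3 out of 14 bases
%GC = 3/14 × 100 = 21.43% ≈ 21%

21%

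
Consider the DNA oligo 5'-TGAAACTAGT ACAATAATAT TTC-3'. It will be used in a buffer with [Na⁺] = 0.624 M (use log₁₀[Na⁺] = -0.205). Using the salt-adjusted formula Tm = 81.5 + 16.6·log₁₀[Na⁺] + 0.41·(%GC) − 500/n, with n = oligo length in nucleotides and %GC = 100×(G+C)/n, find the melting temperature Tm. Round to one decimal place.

Length n = 23. Scanning the sequence gives T=8, A=10, C=3, G=2.
G+C = 5, so %GC = 5/23 × 100 = 21.739%
Salt term: 16.6 × (-0.205) = -3.403
GC term: 0.41 × 21.739 = 8.913; length term: −500/23 = −21.739
Tm = 81.5 + (-3.403) + 8.913 − 21.739 = 65.271 → 65.3°C

65.3°C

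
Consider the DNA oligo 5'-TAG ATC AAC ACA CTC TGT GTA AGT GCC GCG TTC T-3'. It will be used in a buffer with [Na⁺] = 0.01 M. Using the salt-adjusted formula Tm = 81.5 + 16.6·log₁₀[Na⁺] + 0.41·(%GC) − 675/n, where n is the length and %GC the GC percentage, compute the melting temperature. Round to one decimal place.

Length n = 34. Scanning the sequence gives T=10, G=7, C=9, A=8.
G+C = 16, so %GC = 16/34 × 100 = 47.059%
Salt term: 16.6 × (-2) = -33.2
GC term: 0.41 × 47.059 = 19.294; length term: −675/34 = −19.853
Tm = 81.5 + (-33.2) + 19.294 − 19.853 = 47.741 → 47.7°C

47.7°C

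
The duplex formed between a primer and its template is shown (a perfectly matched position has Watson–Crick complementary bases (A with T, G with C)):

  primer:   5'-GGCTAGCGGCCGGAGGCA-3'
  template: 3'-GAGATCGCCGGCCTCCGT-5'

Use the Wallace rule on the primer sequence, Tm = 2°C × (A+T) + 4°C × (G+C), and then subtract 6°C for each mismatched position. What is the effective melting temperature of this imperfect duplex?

Primer base counts: A=3, T=1, G=9, C=5 → A+T=4, G+C=14
Perfect-match Tm = 2(4) + 4(14) = 8 + 56 = 64°C
Mismatches (positions where the bases are not complementary): 2 (at positions 1, 2)
Effective Tm = 64 − 2×6 = 64 − 12 = 52°C

52°C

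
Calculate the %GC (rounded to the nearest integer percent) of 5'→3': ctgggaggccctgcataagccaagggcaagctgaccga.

Counting bases: G=13, T=4, A=10, C=11
G+C = 13 + 11 = 24 out of 38 bases
%GC = 24/38 × 100 = 63.16% ≈ 63%

63%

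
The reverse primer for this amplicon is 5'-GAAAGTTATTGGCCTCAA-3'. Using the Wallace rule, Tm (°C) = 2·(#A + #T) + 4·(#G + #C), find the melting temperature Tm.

Scanning the sequence gives A=6, C=3, T=5, G=4.
So N_AT = 11 and N_GC = 7.
Tm = 2(11) + 4(7) = 22 + 28 = 50°C

50°C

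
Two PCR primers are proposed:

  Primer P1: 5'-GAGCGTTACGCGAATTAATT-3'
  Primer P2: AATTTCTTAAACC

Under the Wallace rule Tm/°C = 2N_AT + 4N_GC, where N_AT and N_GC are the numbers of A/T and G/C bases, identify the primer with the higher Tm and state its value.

Primer P1: A+T=12, G+C=8 → Tm = 2(12)+4(8) = 56°C
Primer P2: A+T=10, G+C=3 → Tm = 2(10)+4(3) = 32°C
56°C vs 32°C → primer P1 is higher.

Primer P1, 56°C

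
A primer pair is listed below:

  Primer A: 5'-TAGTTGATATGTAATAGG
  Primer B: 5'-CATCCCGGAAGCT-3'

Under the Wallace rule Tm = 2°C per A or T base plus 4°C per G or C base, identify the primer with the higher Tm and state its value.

Primer A, 46°C

Primer A: A+T=13, G+C=5 → Tm = 2(13)+4(5) = 46°C
Primer B: A+T=5, G+C=8 → Tm = 2(5)+4(8) = 42°C
46°C vs 42°C → primer A is higher.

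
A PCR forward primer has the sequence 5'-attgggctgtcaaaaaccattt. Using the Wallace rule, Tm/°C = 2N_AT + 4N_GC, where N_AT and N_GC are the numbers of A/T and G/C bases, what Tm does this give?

Counting bases: T=7, C=4, G=4, A=7
A+T = 14, G+C = 8
Tm = 4·8 + 2·14 = 32 + 28 = 60°C

60°C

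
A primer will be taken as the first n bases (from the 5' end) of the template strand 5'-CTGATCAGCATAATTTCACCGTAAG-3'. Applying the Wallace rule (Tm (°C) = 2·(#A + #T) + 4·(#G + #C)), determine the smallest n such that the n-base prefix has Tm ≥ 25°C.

First 8 bases: CTGATCAG → Tm = 24°C (< 25°C)
First 9 bases: CTGATCAGC → Tm = 28°C (≥ 25°C)
Since every base adds ≥2°C, Tm only increases with n, so the threshold is first crossed at n = 9.

n = 9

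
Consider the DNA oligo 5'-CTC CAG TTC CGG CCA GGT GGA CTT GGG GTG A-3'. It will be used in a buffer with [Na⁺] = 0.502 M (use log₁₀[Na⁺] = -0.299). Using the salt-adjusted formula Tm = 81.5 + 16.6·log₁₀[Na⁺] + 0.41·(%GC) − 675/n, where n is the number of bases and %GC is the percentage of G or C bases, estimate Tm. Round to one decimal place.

81.2°C

Length n = 31. Base counts: A=4, T=7, C=8, G=12
G+C = 20, so %GC = 20/31 × 100 = 64.516%
Salt term: 16.6 × (-0.299) = -4.963
GC term: 0.41 × 64.516 = 26.452; length term: −675/31 = −21.774
Tm = 81.5 + (-4.963) + 26.452 − 21.774 = 81.215 → 81.2°C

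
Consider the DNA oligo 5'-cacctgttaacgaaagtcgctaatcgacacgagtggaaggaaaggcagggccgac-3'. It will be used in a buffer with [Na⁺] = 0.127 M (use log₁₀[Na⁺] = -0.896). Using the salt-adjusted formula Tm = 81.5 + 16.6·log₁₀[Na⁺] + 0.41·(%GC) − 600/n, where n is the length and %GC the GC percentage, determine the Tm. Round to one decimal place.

78.1°C

Length n = 55. T=7, A=18, C=13, G=17
G+C = 30, so %GC = 30/55 × 100 = 54.545%
Salt term: 16.6 × (-0.896) = -14.874
GC term: 0.41 × 54.545 = 22.363; length term: −600/55 = −10.909
Tm = 81.5 + (-14.874) + 22.363 − 10.909 = 78.08 → 78.1°C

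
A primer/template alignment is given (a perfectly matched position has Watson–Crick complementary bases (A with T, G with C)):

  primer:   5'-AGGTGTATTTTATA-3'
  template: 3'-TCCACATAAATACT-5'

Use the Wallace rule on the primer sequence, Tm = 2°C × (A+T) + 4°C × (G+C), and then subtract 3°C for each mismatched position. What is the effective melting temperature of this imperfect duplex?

Primer base counts: A=4, T=7, G=3, C=0 → A+T=11, G+C=3
Perfect-match Tm = 2(11) + 4(3) = 22 + 12 = 34°C
Mismatches (positions where the bases are not complementary): 3 (at positions 11, 12, 13)
Effective Tm = 34 − 3×3 = 34 − 9 = 25°C

25°C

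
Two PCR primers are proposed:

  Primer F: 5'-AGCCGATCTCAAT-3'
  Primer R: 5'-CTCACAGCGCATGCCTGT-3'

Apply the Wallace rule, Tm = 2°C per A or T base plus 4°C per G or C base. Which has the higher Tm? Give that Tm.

Primer F: A+T=7, G+C=6 → Tm = 2(7)+4(6) = 38°C
Primer R: A+T=7, G+C=11 → Tm = 2(7)+4(11) = 58°C
38°C vs 58°C → primer R is higher.

Primer R, 58°C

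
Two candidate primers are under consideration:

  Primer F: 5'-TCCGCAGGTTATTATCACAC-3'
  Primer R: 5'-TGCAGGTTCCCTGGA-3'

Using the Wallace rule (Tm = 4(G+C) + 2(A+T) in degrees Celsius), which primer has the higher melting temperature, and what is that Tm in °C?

Primer F: A+T=11, G+C=9 → Tm = 2(11)+4(9) = 58°C
Primer R: A+T=6, G+C=9 → Tm = 2(6)+4(9) = 48°C
58°C vs 48°C → primer F is higher.

Primer F, 58°C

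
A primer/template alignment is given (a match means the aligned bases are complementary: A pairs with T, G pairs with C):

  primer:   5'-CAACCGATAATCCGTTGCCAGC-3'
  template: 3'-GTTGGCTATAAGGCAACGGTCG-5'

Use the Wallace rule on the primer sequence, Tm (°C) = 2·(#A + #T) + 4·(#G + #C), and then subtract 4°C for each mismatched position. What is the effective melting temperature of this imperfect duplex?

64°C

Primer base counts: A=6, T=4, G=4, C=8 → A+T=10, G+C=12
Perfect-match Tm = 2(10) + 4(12) = 20 + 48 = 68°C
Mismatches (positions where the bases are not complementary): 1 (at position 10)
Effective Tm = 68 − 1×4 = 68 − 4 = 64°C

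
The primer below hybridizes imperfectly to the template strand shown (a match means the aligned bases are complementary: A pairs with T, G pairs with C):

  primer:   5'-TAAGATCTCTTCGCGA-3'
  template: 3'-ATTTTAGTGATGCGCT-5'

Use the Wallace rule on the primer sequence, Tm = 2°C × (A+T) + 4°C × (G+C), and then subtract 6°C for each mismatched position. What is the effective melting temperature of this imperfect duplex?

28°C

Primer base counts: A=4, T=5, G=3, C=4 → A+T=9, G+C=7
Perfect-match Tm = 2(9) + 4(7) = 18 + 28 = 46°C
Mismatches (positions where the bases are not complementary): 3 (at positions 4, 8, 11)
Effective Tm = 46 − 3×6 = 46 − 18 = 28°C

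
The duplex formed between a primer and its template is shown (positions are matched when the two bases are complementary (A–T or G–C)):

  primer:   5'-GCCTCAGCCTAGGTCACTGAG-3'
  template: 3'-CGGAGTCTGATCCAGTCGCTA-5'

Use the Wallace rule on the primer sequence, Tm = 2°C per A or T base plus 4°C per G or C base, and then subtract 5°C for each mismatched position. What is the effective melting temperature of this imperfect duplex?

Primer base counts: A=4, T=4, G=6, C=7 → A+T=8, G+C=13
Perfect-match Tm = 2(8) + 4(13) = 16 + 52 = 68°C
Mismatches (positions where the bases are not complementary): 4 (at positions 8, 17, 18, 21)
Effective Tm = 68 − 4×5 = 68 − 20 = 48°C

48°C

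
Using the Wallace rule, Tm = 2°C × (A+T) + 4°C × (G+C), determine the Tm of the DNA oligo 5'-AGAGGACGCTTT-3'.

Scanning the sequence gives T=3, C=2, A=3, G=4.
AT pairs contribute 6, GC pairs contribute 6.
Tm = 2×6 + 4×6 = 36°C

36°C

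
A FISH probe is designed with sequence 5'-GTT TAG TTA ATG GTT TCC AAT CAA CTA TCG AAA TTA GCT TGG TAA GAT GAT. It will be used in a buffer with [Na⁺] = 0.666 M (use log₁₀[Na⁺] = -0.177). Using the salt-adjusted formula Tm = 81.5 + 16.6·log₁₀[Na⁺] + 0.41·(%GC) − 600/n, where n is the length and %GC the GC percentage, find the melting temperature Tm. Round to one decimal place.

Length n = 51. Base counts: G=10, T=19, A=16, C=6
G+C = 16, so %GC = 16/51 × 100 = 31.373%
Salt term: 16.6 × (-0.177) = -2.938
GC term: 0.41 × 31.373 = 12.863; length term: −600/51 = −11.765
Tm = 81.5 + (-2.938) + 12.863 − 11.765 = 79.66 → 79.7°C

79.7°C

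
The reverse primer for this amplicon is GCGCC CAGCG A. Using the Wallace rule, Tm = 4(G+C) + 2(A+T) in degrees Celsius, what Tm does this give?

C=5, T=0, A=2, G=4
AT pairs contribute 2, GC pairs contribute 9.
Tm = 2(2) + 4(9) = 4 + 36 = 40°C

40°C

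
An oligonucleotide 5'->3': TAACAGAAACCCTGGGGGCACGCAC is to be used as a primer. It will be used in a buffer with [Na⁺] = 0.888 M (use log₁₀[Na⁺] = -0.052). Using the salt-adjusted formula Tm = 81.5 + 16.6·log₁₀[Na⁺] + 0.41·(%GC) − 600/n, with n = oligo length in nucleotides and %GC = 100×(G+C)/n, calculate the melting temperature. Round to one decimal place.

Length n = 25. C=8, G=7, T=2, A=8
G+C = 15, so %GC = 15/25 × 100 = 60%
Salt term: 16.6 × (-0.052) = -0.863
GC term: 0.41 × 60 = 24.6; length term: −600/25 = −24
Tm = 81.5 + (-0.863) + 24.6 − 24 = 81.237 → 81.2°C

81.2°C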